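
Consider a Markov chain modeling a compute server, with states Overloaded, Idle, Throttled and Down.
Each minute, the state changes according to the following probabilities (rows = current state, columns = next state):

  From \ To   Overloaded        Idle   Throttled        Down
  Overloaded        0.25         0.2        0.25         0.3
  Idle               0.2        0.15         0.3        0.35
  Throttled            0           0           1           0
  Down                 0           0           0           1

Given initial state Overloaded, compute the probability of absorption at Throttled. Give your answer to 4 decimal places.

0.4561

Let h(s) be the probability of absorption at Throttled starting from transient state s. Then h(Throttled) = 1 and h(Down) = 0. By first-step analysis:
h(Overloaded) = 0.25·h(Overloaded) + 0.2·h(Idle) + 0.25·1 + 0.3·0
h(Idle) = 0.2·h(Overloaded) + 0.15·h(Idle) + 0.3·1 + 0.35·0
Solving: h(Overloaded) = 0.4561, h(Idle) = 0.4603.
Starting from Overloaded, the probability is 0.4561.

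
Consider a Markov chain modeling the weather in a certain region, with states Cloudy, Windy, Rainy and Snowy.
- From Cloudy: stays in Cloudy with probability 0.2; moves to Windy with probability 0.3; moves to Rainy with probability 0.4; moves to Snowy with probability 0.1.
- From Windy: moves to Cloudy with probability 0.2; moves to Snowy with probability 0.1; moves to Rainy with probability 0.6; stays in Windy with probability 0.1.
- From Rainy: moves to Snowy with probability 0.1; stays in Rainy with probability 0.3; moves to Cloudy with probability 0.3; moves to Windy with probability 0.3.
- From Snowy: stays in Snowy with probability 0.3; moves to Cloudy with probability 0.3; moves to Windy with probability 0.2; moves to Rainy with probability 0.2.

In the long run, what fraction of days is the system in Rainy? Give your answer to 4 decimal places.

0.3845

Let the stationary distribution be π with π = πP and π_1 + π_2 + π_3 + π_4 = 1.
π_1 = 0.2·π_1 + 0.2·π_2 + 0.3·π_3 + 0.3·π_4
π_2 = 0.3·π_1 + 0.1·π_2 + 0.3·π_3 + 0.2·π_4
π_3 = 0.4·π_1 + 0.6·π_2 + 0.3·π_3 + 0.2·π_4
Solving with the normalization constraint gives π = (0.2509, 0.2396, 0.3845, 0.1250).
So the stationary probability of Rainy is 0.3845.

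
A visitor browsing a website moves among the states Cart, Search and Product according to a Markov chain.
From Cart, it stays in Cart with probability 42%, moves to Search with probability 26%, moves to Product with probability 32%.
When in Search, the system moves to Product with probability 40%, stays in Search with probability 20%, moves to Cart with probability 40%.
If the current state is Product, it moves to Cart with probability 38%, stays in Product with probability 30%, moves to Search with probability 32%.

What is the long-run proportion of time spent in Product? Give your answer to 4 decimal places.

Let the stationary distribution be π with π = πP and π_1 + π_2 + π_3 = 1.
π_1 = 0.42·π_1 + 0.4·π_2 + 0.38·π_3
π_2 = 0.26·π_1 + 0.2·π_2 + 0.32·π_3
Solving with the normalization constraint gives π = (0.4013, 0.2642, 0.3344).
So the stationary probability of Product is 0.3344.

0.3344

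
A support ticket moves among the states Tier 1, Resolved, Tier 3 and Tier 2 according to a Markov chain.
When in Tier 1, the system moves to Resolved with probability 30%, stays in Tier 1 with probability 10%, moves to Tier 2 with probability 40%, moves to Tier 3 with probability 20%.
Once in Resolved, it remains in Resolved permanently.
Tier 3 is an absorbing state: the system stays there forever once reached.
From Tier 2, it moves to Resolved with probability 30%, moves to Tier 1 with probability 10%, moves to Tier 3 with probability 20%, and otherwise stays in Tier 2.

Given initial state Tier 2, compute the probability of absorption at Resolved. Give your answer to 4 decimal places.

Let h(s) be the probability of absorption at Resolved starting from transient state s. Then h(Resolved) = 1 and h(Tier 3) = 0. By first-step analysis:
h(Tier 1) = 0.1·h(Tier 1) + 0.3·1 + 0.2·0 + 0.4·h(Tier 2)
h(Tier 2) = 0.1·h(Tier 1) + 0.3·1 + 0.2·0 + 0.4·h(Tier 2)
Solving: h(Tier 1) = 0.6000, h(Tier 2) = 0.6000.
Starting from Tier 2, the probability is 0.6000.

0.6000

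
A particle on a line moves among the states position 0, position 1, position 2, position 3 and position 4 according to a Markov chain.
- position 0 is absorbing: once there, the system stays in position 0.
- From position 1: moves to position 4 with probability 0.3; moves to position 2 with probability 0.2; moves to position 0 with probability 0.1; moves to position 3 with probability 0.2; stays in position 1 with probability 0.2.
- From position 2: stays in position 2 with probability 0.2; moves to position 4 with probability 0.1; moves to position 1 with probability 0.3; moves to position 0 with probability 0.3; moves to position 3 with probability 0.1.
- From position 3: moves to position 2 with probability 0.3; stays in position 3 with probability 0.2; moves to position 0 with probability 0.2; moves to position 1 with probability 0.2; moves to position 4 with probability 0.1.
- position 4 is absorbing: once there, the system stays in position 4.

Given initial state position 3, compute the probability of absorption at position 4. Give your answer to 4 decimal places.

Let h(s) be the probability of absorption at position 4 starting from transient state s. Then h(position 4) = 1 and h(position 0) = 0. By first-step analysis:
h(position 1) = 0.1·0 + 0.2·h(position 1) + 0.2·h(position 2) + 0.2·h(position 3) + 0.3·1
h(position 2) = 0.3·0 + 0.3·h(position 1) + 0.2·h(position 2) + 0.1·h(position 3) + 0.1·1
h(position 3) = 0.2·0 + 0.2·h(position 1) + 0.3·h(position 2) + 0.2·h(position 3) + 0.1·1
Solving: h(position 1) = 0.5777, h(position 2) = 0.3938, h(position 3) = 0.4171.
Starting from position 3, the probability is 0.4171.

0.4171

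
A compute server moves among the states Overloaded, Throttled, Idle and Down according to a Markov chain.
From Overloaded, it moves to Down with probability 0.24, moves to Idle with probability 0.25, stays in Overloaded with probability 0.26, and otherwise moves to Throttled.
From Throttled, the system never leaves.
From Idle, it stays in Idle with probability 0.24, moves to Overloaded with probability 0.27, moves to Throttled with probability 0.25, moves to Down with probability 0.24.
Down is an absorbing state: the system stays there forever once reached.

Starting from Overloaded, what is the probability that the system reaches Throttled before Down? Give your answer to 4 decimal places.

0.5102

Let h(s) be the probability of absorption at Throttled starting from transient state s. Then h(Throttled) = 1 and h(Down) = 0. By first-step analysis:
h(Overloaded) = 0.26·h(Overloaded) + 0.25·1 + 0.25·h(Idle) + 0.24·0
h(Idle) = 0.27·h(Overloaded) + 0.25·1 + 0.24·h(Idle) + 0.24·0
Solving: h(Overloaded) = 0.5102, h(Idle) = 0.5102.
Starting from Overloaded, the probability is 0.5102.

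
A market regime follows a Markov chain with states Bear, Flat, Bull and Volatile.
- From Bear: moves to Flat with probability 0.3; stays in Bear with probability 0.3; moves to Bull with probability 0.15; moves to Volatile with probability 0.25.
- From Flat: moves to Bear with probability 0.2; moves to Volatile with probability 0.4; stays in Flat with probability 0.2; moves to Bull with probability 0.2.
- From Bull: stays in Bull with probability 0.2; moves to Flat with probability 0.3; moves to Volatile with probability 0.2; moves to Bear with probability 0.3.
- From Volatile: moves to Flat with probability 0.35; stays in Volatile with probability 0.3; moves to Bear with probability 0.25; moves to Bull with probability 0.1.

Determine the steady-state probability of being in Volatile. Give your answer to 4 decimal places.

Let the stationary distribution be π with π = πP and π_1 + π_2 + π_3 + π_4 = 1.
π_1 = 0.3·π_1 + 0.2·π_2 + 0.3·π_3 + 0.25·π_4
π_2 = 0.3·π_1 + 0.2·π_2 + 0.3·π_3 + 0.35·π_4
π_3 = 0.15·π_1 + 0.2·π_2 + 0.2·π_3 + 0.1·π_4
Solving with the normalization constraint gives π = (0.2564, 0.2864, 0.1572, 0.3001).
So the stationary probability of Volatile is 0.3001.

0.3001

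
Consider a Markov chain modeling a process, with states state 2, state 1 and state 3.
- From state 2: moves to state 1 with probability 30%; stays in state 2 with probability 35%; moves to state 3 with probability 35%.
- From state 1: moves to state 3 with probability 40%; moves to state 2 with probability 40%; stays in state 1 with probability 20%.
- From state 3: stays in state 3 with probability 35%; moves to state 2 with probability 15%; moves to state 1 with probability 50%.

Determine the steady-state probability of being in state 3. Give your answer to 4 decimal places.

Let the stationary distribution be π with π = πP and π_1 + π_2 + π_3 = 1.
π_1 = 0.35·π_1 + 0.4·π_2 + 0.15·π_3
π_2 = 0.3·π_1 + 0.2·π_2 + 0.5·π_3
Solving with the normalization constraint gives π = (0.2936, 0.3394, 0.3670).
So the stationary probability of state 3 is 0.3670.

0.3670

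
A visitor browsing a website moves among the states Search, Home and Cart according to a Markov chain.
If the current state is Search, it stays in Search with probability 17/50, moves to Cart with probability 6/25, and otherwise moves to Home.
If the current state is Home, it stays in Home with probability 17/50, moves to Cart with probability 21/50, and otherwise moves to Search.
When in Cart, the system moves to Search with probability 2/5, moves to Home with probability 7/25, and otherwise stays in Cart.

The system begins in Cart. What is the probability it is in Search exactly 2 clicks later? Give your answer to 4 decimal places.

Sum over the intermediate state after 1 click:
P = P(Cart→Search)·P(Search→Search) + P(Cart→Home)·P(Home→Search) + P(Cart→Cart)·P(Cart→Search)
  = 0.4×0.34 + 0.28×0.24 + 0.32×0.4
  = 0.1360 + 0.0672 + 0.1280 = 0.3312

0.3312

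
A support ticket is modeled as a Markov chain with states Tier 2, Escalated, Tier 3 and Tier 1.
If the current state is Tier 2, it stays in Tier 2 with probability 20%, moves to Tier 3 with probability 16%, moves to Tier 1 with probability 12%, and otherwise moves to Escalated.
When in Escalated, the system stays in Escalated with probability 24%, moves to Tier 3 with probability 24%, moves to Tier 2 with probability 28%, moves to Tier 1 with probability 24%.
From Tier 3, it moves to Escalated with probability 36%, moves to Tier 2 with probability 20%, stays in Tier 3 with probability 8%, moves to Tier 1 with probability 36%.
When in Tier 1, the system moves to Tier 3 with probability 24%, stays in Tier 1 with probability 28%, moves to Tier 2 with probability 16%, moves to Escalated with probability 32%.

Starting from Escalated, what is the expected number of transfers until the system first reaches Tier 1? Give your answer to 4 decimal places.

4.2849

Let t(s) be the expected number of transfers to first reach Tier 1 from state s, with t(Tier 1) = 0. Conditioning on the first transfer:
t(Tier 2) = 1 + 0.2·t(Tier 2) + 0.52·t(Escalated) + 0.16·t(Tier 3)
t(Escalated) = 1 + 0.28·t(Tier 2) + 0.24·t(Escalated) + 0.24·t(Tier 3)
t(Tier 3) = 1 + 0.2·t(Tier 2) + 0.36·t(Escalated) + 0.08·t(Tier 3)
Solving: t(Tier 2) = 4.7965, t(Escalated) = 4.2849, t(Tier 3) = 3.8064.
Expected transfers from Escalated to Tier 1: 4.2849.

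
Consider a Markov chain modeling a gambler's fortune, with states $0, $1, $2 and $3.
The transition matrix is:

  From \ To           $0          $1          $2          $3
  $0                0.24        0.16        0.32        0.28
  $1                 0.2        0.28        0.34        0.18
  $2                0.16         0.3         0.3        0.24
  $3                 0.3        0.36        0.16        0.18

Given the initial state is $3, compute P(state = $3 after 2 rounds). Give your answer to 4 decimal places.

Propagate the distribution vector 2 rounds from $3.
After 0 rounds: (0.0000, 0.0000, 0.0000, 1.0000)
After 1 round: (0.3000, 0.3600, 0.1600, 0.1800)
After 2 rounds: (0.2236, 0.2616, 0.2952, 0.2196)
P(in $3 after 2 rounds) = 0.2196

0.2196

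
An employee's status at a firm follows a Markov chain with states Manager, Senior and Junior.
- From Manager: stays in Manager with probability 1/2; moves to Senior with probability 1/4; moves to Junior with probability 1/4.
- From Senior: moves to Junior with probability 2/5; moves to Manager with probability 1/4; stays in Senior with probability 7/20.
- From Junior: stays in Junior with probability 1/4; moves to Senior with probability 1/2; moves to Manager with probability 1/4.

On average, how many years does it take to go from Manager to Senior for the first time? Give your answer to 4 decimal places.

Let t(s) be the expected number of years to first reach Senior from state s, with t(Senior) = 0. Conditioning on the first year:
t(Manager) = 1 + 0.5·t(Manager) + 0.25·t(Junior)
t(Junior) = 1 + 0.25·t(Manager) + 0.25·t(Junior)
Solving: t(Manager) = 3.2000, t(Junior) = 2.4000.
Expected years from Manager to Senior: 3.2000.

3.2000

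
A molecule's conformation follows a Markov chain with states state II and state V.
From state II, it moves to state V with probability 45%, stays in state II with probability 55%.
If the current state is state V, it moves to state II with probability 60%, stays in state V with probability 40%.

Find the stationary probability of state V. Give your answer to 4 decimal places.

0.4286

Let the stationary distribution be π with π = πP and π_1 + π_2 = 1.
π_1 = 0.55·π_1 + 0.6·π_2
Solving with the normalization constraint gives π = (0.5714, 0.4286).
So the stationary probability of state V is 0.4286.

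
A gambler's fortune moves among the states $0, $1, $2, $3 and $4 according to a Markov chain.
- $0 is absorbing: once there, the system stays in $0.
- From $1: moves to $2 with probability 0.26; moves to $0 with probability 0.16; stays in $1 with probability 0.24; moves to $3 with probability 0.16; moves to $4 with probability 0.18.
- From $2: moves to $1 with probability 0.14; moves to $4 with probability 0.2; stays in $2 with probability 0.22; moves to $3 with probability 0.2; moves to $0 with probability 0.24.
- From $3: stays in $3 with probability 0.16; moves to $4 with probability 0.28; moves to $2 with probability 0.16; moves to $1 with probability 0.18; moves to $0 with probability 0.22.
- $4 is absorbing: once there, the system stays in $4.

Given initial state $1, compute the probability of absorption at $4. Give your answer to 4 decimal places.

0.5163

Let h(s) be the probability of absorption at $4 starting from transient state s. Then h($4) = 1 and h($0) = 0. By first-step analysis:
h($1) = 0.16·0 + 0.24·h($1) + 0.26·h($2) + 0.16·h($3) + 0.18·1
h($2) = 0.24·0 + 0.14·h($1) + 0.22·h($2) + 0.2·h($3) + 0.2·1
h($3) = 0.22·0 + 0.18·h($1) + 0.16·h($2) + 0.16·h($3) + 0.28·1
Solving: h($1) = 0.5163, h($2) = 0.4867, h($3) = 0.5367.
Starting from $1, the probability is 0.5163.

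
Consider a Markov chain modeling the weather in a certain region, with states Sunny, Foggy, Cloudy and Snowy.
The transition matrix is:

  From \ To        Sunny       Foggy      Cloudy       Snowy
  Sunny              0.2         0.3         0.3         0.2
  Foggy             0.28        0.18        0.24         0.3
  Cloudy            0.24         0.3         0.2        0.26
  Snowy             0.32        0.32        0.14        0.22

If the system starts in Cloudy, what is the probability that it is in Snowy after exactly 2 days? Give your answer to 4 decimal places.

Propagate the distribution vector 2 days from Cloudy.
After 0 days: (0.0000, 0.0000, 1.0000, 0.0000)
After 1 day: (0.2400, 0.3000, 0.2000, 0.2600)
After 2 days: (0.2632, 0.2692, 0.2204, 0.2472)
P(in Snowy after 2 days) = 0.2472

0.2472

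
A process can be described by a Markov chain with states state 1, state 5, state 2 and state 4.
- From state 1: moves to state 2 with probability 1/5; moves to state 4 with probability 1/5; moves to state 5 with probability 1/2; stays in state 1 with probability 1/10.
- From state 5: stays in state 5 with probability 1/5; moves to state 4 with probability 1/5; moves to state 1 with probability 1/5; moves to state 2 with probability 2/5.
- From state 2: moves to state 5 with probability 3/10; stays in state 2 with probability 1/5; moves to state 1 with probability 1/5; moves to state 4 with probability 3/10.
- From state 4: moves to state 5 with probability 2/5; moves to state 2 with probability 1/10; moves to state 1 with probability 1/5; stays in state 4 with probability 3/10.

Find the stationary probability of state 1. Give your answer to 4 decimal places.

0.1818

Let the stationary distribution be π with π = πP and π_1 + π_2 + π_3 + π_4 = 1.
π_1 = 0.1·π_1 + 0.2·π_2 + 0.2·π_3 + 0.2·π_4
π_2 = 0.5·π_1 + 0.2·π_2 + 0.3·π_3 + 0.4·π_4
π_3 = 0.2·π_1 + 0.4·π_2 + 0.2·π_3 + 0.1·π_4
Solving with the normalization constraint gives π = (0.1818, 0.3284, 0.2408, 0.2490).
So the stationary probability of state 1 is 0.1818.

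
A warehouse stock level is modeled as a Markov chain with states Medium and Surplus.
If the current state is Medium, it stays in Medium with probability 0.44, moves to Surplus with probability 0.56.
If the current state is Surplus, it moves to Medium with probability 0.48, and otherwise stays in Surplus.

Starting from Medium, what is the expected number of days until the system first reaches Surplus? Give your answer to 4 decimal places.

1.7857

Let t(s) be the expected number of days to first reach Surplus from state s, with t(Surplus) = 0. Conditioning on the first day:
t(Medium) = 1 + 0.44·t(Medium)
Solving: t(Medium) = 1.7857.
Expected days from Medium to Surplus: 1.7857.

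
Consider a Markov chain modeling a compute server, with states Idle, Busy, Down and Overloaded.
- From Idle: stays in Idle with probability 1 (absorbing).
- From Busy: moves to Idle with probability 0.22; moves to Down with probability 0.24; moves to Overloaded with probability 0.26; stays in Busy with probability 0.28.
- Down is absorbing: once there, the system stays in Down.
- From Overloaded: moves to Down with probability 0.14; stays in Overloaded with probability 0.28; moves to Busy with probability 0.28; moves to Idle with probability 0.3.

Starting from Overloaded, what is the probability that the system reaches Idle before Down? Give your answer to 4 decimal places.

0.6230

Let h(s) be the probability of absorption at Idle starting from transient state s. Then h(Idle) = 1 and h(Down) = 0. By first-step analysis:
h(Busy) = 0.22·1 + 0.28·h(Busy) + 0.24·0 + 0.26·h(Overloaded)
h(Overloaded) = 0.3·1 + 0.28·h(Busy) + 0.14·0 + 0.28·h(Overloaded)
Solving: h(Busy) = 0.5305, h(Overloaded) = 0.6230.
Starting from Overloaded, the probability is 0.6230.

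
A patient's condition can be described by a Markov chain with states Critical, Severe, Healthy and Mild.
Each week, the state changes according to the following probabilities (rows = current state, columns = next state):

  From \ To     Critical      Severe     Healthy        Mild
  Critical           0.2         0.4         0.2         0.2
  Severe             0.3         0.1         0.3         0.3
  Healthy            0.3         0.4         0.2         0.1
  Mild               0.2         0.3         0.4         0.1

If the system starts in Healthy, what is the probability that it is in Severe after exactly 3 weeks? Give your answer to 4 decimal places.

Propagate the distribution vector 3 weeks from Healthy.
After 0 weeks: (0.0000, 0.0000, 1.0000, 0.0000)
After 1 week: (0.3000, 0.4000, 0.2000, 0.1000)
After 2 weeks: (0.2600, 0.2700, 0.2600, 0.2100)
After 3 weeks: (0.2530, 0.2980, 0.2690, 0.1800)
P(in Severe after 3 weeks) = 0.2980

0.2980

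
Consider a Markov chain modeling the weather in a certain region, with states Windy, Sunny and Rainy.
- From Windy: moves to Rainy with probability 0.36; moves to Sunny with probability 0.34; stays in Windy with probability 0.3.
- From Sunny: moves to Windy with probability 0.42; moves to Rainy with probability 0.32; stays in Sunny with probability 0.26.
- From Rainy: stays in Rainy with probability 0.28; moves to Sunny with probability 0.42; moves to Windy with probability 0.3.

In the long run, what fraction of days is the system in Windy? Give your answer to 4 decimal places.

0.3406

Let the stationary distribution be π with π = πP and π_1 + π_2 + π_3 = 1.
π_1 = 0.3·π_1 + 0.42·π_2 + 0.3·π_3
π_2 = 0.34·π_1 + 0.26·π_2 + 0.42·π_3
Solving with the normalization constraint gives π = (0.3406, 0.3386, 0.3208).
So the stationary probability of Windy is 0.3406.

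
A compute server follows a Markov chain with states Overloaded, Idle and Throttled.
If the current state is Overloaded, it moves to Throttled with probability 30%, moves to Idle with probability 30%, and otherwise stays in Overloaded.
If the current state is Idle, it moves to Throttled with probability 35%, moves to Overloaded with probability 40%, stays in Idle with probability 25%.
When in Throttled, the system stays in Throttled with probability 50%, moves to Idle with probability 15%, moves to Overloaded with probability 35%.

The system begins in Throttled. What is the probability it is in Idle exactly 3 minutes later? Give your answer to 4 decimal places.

0.2280

Propagate the distribution vector 3 minutes from Throttled.
After 0 minutes: (0.0000, 0.0000, 1.0000)
After 1 minute: (0.3500, 0.1500, 0.5000)
After 2 minutes: (0.3750, 0.2175, 0.4075)
After 3 minutes: (0.3796, 0.2280, 0.3924)
P(in Idle after 3 minutes) = 0.2280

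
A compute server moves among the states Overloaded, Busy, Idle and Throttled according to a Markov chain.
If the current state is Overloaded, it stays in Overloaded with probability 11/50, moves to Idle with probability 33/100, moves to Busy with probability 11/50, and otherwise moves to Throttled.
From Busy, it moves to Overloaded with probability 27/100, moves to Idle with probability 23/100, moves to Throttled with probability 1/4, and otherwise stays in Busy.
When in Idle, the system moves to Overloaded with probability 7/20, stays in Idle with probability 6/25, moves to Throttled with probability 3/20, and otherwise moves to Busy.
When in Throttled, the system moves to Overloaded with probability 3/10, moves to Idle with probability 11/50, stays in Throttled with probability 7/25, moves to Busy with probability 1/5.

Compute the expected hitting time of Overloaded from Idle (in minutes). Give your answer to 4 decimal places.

3.1218

Let t(s) be the expected number of minutes to first reach Overloaded from state s, with t(Overloaded) = 0. Conditioning on the first minute:
t(Busy) = 1 + 0.25·t(Busy) + 0.23·t(Idle) + 0.25·t(Throttled)
t(Idle) = 1 + 0.26·t(Busy) + 0.24·t(Idle) + 0.15·t(Throttled)
t(Throttled) = 1 + 0.2·t(Busy) + 0.22·t(Idle) + 0.28·t(Throttled)
Solving: t(Busy) = 3.3850, t(Idle) = 3.1218, t(Throttled) = 3.2831.
Expected minutes from Idle to Overloaded: 3.1218.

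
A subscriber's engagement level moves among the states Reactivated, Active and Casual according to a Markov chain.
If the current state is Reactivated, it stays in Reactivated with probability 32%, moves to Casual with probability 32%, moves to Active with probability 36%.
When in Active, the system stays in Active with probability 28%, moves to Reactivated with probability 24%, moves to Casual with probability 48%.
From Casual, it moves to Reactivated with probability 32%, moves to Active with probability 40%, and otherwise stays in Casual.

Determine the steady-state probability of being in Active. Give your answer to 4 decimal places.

Let the stationary distribution be π with π = πP and π_1 + π_2 + π_3 = 1.
π_1 = 0.32·π_1 + 0.24·π_2 + 0.32·π_3
π_2 = 0.36·π_1 + 0.28·π_2 + 0.4·π_3
Solving with the normalization constraint gives π = (0.2923, 0.3467, 0.3610).
So the stationary probability of Active is 0.3467.

0.3467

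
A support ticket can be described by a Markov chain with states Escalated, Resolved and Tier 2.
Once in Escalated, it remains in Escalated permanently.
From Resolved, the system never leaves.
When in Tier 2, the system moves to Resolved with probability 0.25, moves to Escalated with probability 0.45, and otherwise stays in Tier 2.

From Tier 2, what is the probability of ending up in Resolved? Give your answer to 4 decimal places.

0.3571

Let h(s) be the probability of absorption at Resolved starting from transient state s. Then h(Resolved) = 1 and h(Escalated) = 0. By first-step analysis:
h(Tier 2) = 0.45·0 + 0.25·1 + 0.3·h(Tier 2)
Solving: h(Tier 2) = 0.3571.
Starting from Tier 2, the probability is 0.3571.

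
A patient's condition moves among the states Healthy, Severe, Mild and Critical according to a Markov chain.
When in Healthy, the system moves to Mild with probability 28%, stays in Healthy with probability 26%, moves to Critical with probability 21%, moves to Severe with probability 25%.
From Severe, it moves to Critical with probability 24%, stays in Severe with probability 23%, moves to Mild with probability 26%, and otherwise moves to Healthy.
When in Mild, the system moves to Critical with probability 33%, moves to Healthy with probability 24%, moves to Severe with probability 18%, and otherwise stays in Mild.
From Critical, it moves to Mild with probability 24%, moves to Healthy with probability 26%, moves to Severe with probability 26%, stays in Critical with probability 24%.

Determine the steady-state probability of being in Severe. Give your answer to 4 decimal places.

Let the stationary distribution be π with π = πP and π_1 + π_2 + π_3 + π_4 = 1.
π_1 = 0.26·π_1 + 0.27·π_2 + 0.24·π_3 + 0.26·π_4
π_2 = 0.25·π_1 + 0.23·π_2 + 0.18·π_3 + 0.26·π_4
π_3 = 0.28·π_1 + 0.26·π_2 + 0.25·π_3 + 0.24·π_4
Solving with the normalization constraint gives π = (0.2572, 0.2299, 0.2575, 0.2555).
So the stationary probability of Severe is 0.2299.

0.2299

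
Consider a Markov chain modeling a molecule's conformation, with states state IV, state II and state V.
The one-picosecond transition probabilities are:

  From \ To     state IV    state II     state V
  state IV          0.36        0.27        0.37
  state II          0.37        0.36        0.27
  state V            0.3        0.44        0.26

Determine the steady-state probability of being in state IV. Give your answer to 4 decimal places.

0.3454

Let the stationary distribution be π with π = πP and π_1 + π_2 + π_3 = 1.
π_1 = 0.36·π_1 + 0.37·π_2 + 0.3·π_3
π_2 = 0.27·π_1 + 0.36·π_2 + 0.44·π_3
Solving with the normalization constraint gives π = (0.3454, 0.3530, 0.3015).
So the stationary probability of state IV is 0.3454.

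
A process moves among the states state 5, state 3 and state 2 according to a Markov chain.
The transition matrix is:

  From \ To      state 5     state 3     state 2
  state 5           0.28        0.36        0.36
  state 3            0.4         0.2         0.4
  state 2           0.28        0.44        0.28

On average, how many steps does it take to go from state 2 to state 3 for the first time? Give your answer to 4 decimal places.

2.3946

Let t(s) be the expected number of steps to first reach state 3 from state s, with t(state 3) = 0. Conditioning on the first step:
t(state 5) = 1 + 0.28·t(state 5) + 0.36·t(state 2)
t(state 2) = 1 + 0.28·t(state 5) + 0.28·t(state 2)
Solving: t(state 5) = 2.5862, t(state 2) = 2.3946.
Expected steps from state 2 to state 3: 2.3946.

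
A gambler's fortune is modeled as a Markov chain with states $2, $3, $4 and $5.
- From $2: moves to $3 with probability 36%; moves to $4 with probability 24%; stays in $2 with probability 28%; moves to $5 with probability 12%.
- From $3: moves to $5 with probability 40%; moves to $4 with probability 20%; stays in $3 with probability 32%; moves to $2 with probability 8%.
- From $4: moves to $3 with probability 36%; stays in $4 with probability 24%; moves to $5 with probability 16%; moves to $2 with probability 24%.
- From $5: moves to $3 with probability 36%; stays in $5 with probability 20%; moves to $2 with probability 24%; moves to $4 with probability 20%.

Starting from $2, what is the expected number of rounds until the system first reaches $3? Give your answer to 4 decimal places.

2.7778

Let t(s) be the expected number of rounds to first reach $3 from state s, with t($3) = 0. Conditioning on the first round:
t($2) = 1 + 0.28·t($2) + 0.24·t($4) + 0.12·t($5)
t($4) = 1 + 0.24·t($2) + 0.24·t($4) + 0.16·t($5)
t($5) = 1 + 0.24·t($2) + 0.2·t($4) + 0.2·t($5)
Solving: t($2) = 2.7778, t($4) = 2.7778, t($5) = 2.7778.
Expected rounds from $2 to $3: 2.7778.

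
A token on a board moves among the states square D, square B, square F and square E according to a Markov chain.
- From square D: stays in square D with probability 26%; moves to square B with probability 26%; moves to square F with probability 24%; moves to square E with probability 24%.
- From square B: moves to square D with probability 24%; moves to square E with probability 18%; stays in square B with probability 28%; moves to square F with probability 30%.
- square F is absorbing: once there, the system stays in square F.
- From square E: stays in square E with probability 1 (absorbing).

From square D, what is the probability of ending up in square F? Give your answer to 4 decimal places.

Let h(s) be the probability of absorption at square F starting from transient state s. Then h(square F) = 1 and h(square E) = 0. By first-step analysis:
h(square D) = 0.26·h(square D) + 0.26·h(square B) + 0.24·1 + 0.24·0
h(square B) = 0.24·h(square D) + 0.28·h(square B) + 0.3·1 + 0.18·0
Solving: h(square D) = 0.5332, h(square B) = 0.5944.
Starting from square D, the probability is 0.5332.

0.5332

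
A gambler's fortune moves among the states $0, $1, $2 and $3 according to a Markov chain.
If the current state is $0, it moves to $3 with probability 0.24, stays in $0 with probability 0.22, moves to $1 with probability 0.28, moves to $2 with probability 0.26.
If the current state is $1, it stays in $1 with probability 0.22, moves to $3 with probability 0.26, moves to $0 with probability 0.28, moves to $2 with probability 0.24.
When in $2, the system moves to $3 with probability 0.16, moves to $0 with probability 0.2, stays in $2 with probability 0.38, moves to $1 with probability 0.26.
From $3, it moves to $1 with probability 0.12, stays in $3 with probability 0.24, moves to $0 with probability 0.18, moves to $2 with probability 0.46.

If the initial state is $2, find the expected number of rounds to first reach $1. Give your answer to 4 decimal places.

4.2155

Let t(s) be the expected number of rounds to first reach $1 from state s, with t($1) = 0. Conditioning on the first round:
t($0) = 1 + 0.22·t($0) + 0.26·t($2) + 0.24·t($3)
t($2) = 1 + 0.2·t($0) + 0.38·t($2) + 0.16·t($3)
t($3) = 1 + 0.18·t($0) + 0.46·t($2) + 0.24·t($3)
Solving: t($0) = 4.1819, t($2) = 4.2155, t($3) = 4.8577.
Expected rounds from $2 to $1: 4.2155.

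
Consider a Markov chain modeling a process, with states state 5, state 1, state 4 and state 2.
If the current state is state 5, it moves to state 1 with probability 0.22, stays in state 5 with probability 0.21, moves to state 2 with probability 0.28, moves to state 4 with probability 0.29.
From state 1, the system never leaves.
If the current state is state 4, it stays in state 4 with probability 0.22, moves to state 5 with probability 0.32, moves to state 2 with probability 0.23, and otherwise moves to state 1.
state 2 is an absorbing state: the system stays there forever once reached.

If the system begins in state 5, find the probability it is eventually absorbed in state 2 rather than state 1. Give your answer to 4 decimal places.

0.5447

Let h(s) be the probability of absorption at state 2 starting from transient state s. Then h(state 2) = 1 and h(state 1) = 0. By first-step analysis:
h(state 5) = 0.21·h(state 5) + 0.22·0 + 0.29·h(state 4) + 0.28·1
h(state 4) = 0.32·h(state 5) + 0.23·0 + 0.22·h(state 4) + 0.23·1
Solving: h(state 5) = 0.5447, h(state 4) = 0.5183.
Starting from state 5, the probability is 0.5447.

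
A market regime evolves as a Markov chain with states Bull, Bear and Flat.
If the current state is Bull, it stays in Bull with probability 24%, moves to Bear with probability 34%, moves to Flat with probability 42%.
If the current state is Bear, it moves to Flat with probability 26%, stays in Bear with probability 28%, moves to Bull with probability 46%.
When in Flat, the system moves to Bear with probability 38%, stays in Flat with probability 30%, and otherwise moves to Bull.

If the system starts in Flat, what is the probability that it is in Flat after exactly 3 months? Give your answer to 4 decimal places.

0.3285

Propagate the distribution vector 3 months from Flat.
After 0 months: (0.0000, 0.0000, 1.0000)
After 1 month: (0.3200, 0.3800, 0.3000)
After 2 months: (0.3476, 0.3292, 0.3232)
After 3 months: (0.3383, 0.3332, 0.3285)
P(in Flat after 3 months) = 0.3285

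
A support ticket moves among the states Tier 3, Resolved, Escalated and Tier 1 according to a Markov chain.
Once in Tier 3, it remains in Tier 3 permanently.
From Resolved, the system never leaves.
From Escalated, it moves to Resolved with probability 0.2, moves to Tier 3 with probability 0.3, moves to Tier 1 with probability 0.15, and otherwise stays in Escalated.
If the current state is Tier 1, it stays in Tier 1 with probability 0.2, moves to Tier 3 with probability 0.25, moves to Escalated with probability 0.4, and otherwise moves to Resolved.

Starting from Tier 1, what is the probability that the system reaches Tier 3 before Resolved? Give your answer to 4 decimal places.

0.6141

Let h(s) be the probability of absorption at Tier 3 starting from transient state s. Then h(Tier 3) = 1 and h(Resolved) = 0. By first-step analysis:
h(Escalated) = 0.3·1 + 0.2·0 + 0.35·h(Escalated) + 0.15·h(Tier 1)
h(Tier 1) = 0.25·1 + 0.15·0 + 0.4·h(Escalated) + 0.2·h(Tier 1)
Solving: h(Escalated) = 0.6033, h(Tier 1) = 0.6141.
Starting from Tier 1, the probability is 0.6141.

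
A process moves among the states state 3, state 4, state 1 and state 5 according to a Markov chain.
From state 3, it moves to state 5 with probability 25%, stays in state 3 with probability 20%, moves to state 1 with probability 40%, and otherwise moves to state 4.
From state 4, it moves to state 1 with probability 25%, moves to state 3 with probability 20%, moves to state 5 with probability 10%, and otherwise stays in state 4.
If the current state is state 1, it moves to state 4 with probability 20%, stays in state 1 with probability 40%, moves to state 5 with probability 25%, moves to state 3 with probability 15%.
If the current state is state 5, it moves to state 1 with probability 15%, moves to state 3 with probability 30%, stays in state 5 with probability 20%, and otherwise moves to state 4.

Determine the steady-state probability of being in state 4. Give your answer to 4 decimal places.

Let the stationary distribution be π with π = πP and π_1 + π_2 + π_3 + π_4 = 1.
π_1 = 0.2·π_1 + 0.2·π_2 + 0.15·π_3 + 0.3·π_4
π_2 = 0.15·π_1 + 0.45·π_2 + 0.2·π_3 + 0.35·π_4
π_3 = 0.4·π_1 + 0.25·π_2 + 0.4·π_3 + 0.15·π_4
Solving with the normalization constraint gives π = (0.2043, 0.2923, 0.3071, 0.1963).
So the stationary probability of state 4 is 0.2923.

0.2923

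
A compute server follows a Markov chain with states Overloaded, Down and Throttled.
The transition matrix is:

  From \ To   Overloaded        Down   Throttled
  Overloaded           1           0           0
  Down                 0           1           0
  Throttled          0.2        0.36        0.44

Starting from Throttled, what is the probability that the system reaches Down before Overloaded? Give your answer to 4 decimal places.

0.6429

Let h(s) be the probability of absorption at Down starting from transient state s. Then h(Down) = 1 and h(Overloaded) = 0. By first-step analysis:
h(Throttled) = 0.2·0 + 0.36·1 + 0.44·h(Throttled)
Solving: h(Throttled) = 0.6429.
Starting from Throttled, the probability is 0.6429.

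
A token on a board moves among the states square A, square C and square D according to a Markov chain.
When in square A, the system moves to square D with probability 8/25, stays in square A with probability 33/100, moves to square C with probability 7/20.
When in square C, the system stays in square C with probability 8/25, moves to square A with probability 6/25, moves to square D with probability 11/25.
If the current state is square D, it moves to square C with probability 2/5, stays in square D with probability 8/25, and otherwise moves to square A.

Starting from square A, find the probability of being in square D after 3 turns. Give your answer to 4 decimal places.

Propagate the distribution vector 3 turns from square A.
After 0 turns: (1.0000, 0.0000, 0.0000)
After 1 turn: (0.3300, 0.3500, 0.3200)
After 2 turns: (0.2825, 0.3555, 0.3620)
After 3 turns: (0.2799, 0.3574, 0.3627)
P(in square D after 3 turns) = 0.3627

0.3627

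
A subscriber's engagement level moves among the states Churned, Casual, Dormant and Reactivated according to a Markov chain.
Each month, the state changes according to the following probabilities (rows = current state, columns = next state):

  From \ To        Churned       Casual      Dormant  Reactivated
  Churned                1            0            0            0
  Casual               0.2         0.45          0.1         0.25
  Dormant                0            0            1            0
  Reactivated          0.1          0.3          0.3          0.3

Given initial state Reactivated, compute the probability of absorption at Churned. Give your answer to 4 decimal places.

0.3710

Let h(s) be the probability of absorption at Churned starting from transient state s. Then h(Churned) = 1 and h(Dormant) = 0. By first-step analysis:
h(Casual) = 0.2·1 + 0.45·h(Casual) + 0.1·0 + 0.25·h(Reactivated)
h(Reactivated) = 0.1·1 + 0.3·h(Casual) + 0.3·0 + 0.3·h(Reactivated)
Solving: h(Casual) = 0.5323, h(Reactivated) = 0.3710.
Starting from Reactivated, the probability is 0.3710.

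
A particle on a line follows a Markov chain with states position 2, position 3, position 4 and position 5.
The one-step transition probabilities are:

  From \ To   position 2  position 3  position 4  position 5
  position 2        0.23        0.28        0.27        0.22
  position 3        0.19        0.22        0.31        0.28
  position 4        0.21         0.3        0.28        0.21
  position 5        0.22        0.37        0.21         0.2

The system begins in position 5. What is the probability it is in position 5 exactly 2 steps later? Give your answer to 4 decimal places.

0.2361

Propagate the distribution vector 2 steps from position 5.
After 0 steps: (0.0000, 0.0000, 0.0000, 1.0000)
After 1 step: (0.2200, 0.3700, 0.2100, 0.2000)
After 2 steps: (0.2090, 0.2800, 0.2749, 0.2361)
P(in position 5 after 2 steps) = 0.2361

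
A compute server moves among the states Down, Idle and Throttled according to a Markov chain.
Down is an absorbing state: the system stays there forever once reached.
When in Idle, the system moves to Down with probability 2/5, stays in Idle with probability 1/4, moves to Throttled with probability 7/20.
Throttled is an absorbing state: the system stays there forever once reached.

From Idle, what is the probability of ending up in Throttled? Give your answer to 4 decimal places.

0.4667

Let h(s) be the probability of absorption at Throttled starting from transient state s. Then h(Throttled) = 1 and h(Down) = 0. By first-step analysis:
h(Idle) = 0.4·0 + 0.25·h(Idle) + 0.35·1
Solving: h(Idle) = 0.4667.
Starting from Idle, the probability is 0.4667.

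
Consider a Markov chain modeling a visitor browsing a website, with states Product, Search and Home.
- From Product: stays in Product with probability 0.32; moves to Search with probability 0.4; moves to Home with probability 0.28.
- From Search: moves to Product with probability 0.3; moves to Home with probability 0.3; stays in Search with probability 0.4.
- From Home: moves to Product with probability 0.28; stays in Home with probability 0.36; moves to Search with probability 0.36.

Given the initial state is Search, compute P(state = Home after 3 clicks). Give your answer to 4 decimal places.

Propagate the distribution vector 3 clicks from Search.
After 0 clicks: (0.0000, 1.0000, 0.0000)
After 1 click: (0.3000, 0.4000, 0.3000)
After 2 clicks: (0.3000, 0.3880, 0.3120)
After 3 clicks: (0.2998, 0.3875, 0.3127)
P(in Home after 3 clicks) = 0.3127

0.3127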